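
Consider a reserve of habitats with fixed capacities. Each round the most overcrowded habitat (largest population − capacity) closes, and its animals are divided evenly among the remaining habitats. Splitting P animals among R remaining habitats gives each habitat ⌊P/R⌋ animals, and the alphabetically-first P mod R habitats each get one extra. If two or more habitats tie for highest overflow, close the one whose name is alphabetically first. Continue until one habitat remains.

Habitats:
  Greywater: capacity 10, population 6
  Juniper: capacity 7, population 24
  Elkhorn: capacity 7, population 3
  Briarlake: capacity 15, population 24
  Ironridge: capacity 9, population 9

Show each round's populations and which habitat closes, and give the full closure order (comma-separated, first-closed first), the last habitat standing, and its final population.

Closure order: Juniper, Briarlake, Ironridge, Elkhorn
Last habitat: Greywater with 66 animals

Round 1: Briarlake=24 Elkhorn=3 Greywater=6 Ironridge=9 Juniper=24 → close Juniper (overflow 17)
  24÷4 = 6 each, +1 to first 0
Round 2: Briarlake=30 Elkhorn=9 Greywater=12 Ironridge=15 → close Briarlake (overflow 15)
  30÷3 = 10 each, +1 to first 0
Round 3: Elkhorn=19 Greywater=22 Ironridge=25 → close Ironridge (overflow 16)
  25÷2 = 12 each, +1 to first 1
Round 4: Elkhorn=32 Greywater=34 → close Elkhorn (overflow 25)
  32÷1 = 32 each, +1 to first 0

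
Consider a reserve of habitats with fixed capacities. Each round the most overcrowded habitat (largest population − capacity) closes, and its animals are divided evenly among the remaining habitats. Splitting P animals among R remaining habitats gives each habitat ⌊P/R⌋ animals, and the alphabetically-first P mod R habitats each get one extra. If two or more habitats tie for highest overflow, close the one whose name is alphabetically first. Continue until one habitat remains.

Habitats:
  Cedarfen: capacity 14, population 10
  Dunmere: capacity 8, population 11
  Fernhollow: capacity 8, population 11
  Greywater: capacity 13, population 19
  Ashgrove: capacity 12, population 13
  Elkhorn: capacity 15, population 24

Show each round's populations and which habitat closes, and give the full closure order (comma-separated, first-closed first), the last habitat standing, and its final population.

Round 1: Ashgrove=13 Cedarfen=10 Dunmere=11 Elkhorn=24 Fernhollow=11 Greywater=19 → close Elkhorn (overflow 9)
  24÷5 = 4 each, +1 to first 4
Round 2: Ashgrove=18 Cedarfen=15 Dunmere=16 Fernhollow=16 Greywater=23 → close Greywater (overflow 10)
  23÷4 = 5 each, +1 to first 3
Round 3: Ashgrove=24 Cedarfen=21 Dunmere=22 Fernhollow=21 → close Dunmere (overflow 14)
  22÷3 = 7 each, +1 to first 1
Round 4: Ashgrove=32 Cedarfen=28 Fernhollow=28 → close Ashgrove (overflow 20)
  32÷2 = 16 each, +1 to first 0
Round 5: Cedarfen=44 Fernhollow=44 → close Fernhollow (overflow 36)
  44÷1 = 44 each, +1 to first 0

Closure order: Elkhorn, Greywater, Dunmere, Ashgrove, Fernhollow
Last habitat: Cedarfen with 88 animals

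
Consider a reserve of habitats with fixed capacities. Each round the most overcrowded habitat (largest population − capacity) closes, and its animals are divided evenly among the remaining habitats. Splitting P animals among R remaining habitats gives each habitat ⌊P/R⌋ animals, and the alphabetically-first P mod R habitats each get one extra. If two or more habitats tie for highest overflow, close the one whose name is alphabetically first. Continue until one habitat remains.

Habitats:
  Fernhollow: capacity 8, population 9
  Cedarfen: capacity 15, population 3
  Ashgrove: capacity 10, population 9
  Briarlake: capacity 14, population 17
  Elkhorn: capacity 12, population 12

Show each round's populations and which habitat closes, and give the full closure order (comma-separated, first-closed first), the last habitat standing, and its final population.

Closure order: Briarlake, Fernhollow, Ashgrove, Elkhorn
Last habitat: Cedarfen with 50 animals

Round 1: Ashgrove=9 Briarlake=17 Cedarfen=3 Elkhorn=12 Fernhollow=9 → close Briarlake (overflow 3)
  17÷4 = 4 each, +1 to first 1
Round 2: Ashgrove=14 Cedarfen=7 Elkhorn=16 Fernhollow=13 → close Fernhollow (overflow 5)
  13÷3 = 4 each, +1 to first 1
Round 3: Ashgrove=19 Cedarfen=11 Elkhorn=20 → close Ashgrove (overflow 9)
  19÷2 = 9 each, +1 to first 1
Round 4: Cedarfen=21 Elkhorn=29 → close Elkhorn (overflow 17)
  29÷1 = 29 each, +1 to first 0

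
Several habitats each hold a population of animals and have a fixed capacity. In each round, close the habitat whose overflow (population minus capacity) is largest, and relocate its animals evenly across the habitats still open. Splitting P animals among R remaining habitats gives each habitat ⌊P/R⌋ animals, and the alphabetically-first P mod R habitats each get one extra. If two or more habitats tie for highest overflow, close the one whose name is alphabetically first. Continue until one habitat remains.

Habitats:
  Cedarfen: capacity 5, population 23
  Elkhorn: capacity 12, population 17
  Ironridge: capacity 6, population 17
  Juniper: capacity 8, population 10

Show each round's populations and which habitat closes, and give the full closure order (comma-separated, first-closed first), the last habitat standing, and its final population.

Round 1: Cedarfen=23 Elkhorn=17 Ironridge=17 Juniper=10 → close Cedarfen (overflow 18)
  23÷3 = 7 each, +1 to first 2
Round 2: Elkhorn=25 Ironridge=25 Juniper=17 → close Ironridge (overflow 19)
  25÷2 = 12 each, +1 to first 1
Round 3: Elkhorn=38 Juniper=29 → close Elkhorn (overflow 26)
  38÷1 = 38 each, +1 to first 0

Closure order: Cedarfen, Ironridge, Elkhorn
Last habitat: Juniper with 67 animals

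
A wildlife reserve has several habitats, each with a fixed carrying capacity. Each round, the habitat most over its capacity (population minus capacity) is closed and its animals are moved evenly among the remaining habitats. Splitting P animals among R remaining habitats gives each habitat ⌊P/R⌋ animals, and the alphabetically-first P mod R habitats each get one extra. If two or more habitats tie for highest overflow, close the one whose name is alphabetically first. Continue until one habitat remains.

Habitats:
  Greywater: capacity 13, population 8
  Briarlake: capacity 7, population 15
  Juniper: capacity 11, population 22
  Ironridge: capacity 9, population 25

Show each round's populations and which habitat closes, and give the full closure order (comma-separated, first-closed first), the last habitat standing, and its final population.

Closure order: Ironridge, Juniper, Briarlake
Last habitat: Greywater with 70 animals

Round 1: Briarlake=15 Greywater=8 Ironridge=25 Juniper=22 → close Ironridge (overflow 16)
  25÷3 = 8 each, +1 to first 1
Round 2: Briarlake=24 Greywater=16 Juniper=30 → close Juniper (overflow 19)
  30÷2 = 15 each, +1 to first 0
Round 3: Briarlake=39 Greywater=31 → close Briarlake (overflow 32)
  39÷1 = 39 each, +1 to first 0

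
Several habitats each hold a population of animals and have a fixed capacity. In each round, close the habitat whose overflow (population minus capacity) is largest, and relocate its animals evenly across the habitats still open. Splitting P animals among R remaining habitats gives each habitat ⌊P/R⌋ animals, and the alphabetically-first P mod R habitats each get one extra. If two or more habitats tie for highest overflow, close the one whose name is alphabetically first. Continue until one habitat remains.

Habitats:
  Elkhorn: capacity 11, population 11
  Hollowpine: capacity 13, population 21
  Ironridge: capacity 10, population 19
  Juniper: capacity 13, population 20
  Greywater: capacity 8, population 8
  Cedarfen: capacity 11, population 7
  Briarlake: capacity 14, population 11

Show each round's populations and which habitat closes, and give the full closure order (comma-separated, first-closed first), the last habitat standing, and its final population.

Closure order: Ironridge, Hollowpine, Juniper, Elkhorn, Briarlake, Greywater
Last habitat: Cedarfen with 97 animals

Round 1: Briarlake=11 Cedarfen=7 Elkhorn=11 Greywater=8 Hollowpine=21 Ironridge=19 Juniper=20 → close Ironridge (overflow 9)
  19÷6 = 3 each, +1 to first 1
Round 2: Briarlake=15 Cedarfen=10 Elkhorn=14 Greywater=11 Hollowpine=24 Juniper=23 → close Hollowpine (overflow 11)
  24÷5 = 4 each, +1 to first 4
Round 3: Briarlake=20 Cedarfen=15 Elkhorn=19 Greywater=16 Juniper=27 → close Juniper (overflow 14)
  27÷4 = 6 each, +1 to first 3
Round 4: Briarlake=27 Cedarfen=22 Elkhorn=26 Greywater=22 → close Elkhorn (overflow 15)
  26÷3 = 8 each, +1 to first 2
Round 5: Briarlake=36 Cedarfen=31 Greywater=30 → close Briarlake (overflow 22)
  36÷2 = 18 each, +1 to first 0
Round 6: Cedarfen=49 Greywater=48 → close Greywater (overflow 40)
  48÷1 = 48 each, +1 to first 0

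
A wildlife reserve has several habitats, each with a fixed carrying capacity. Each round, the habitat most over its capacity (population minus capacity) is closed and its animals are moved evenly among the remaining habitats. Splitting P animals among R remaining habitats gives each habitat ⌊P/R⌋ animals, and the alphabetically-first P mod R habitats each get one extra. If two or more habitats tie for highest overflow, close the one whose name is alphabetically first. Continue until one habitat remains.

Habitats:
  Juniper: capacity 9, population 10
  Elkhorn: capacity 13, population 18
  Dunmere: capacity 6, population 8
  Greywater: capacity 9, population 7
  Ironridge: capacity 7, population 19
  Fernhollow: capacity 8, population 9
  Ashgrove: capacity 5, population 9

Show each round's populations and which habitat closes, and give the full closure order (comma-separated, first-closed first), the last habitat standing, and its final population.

Closure order: Ironridge, Ashgrove, Elkhorn, Dunmere, Fernhollow, Juniper
Last habitat: Greywater with 80 animals

Round 1: Ashgrove=9 Dunmere=8 Elkhorn=18 Fernhollow=9 Greywater=7 Ironridge=19 Juniper=10 → close Ironridge (overflow 12)
  19÷6 = 3 each, +1 to first 1
Round 2: Ashgrove=13 Dunmere=11 Elkhorn=21 Fernhollow=12 Greywater=10 Juniper=13 → close Ashgrove (overflow 8)
  13÷5 = 2 each, +1 to first 3
Round 3: Dunmere=14 Elkhorn=24 Fernhollow=15 Greywater=12 Juniper=15 → close Elkhorn (overflow 11)
  24÷4 = 6 each, +1 to first 0
Round 4: Dunmere=20 Fernhollow=21 Greywater=18 Juniper=21 → close Dunmere (overflow 14)
  20÷3 = 6 each, +1 to first 2
Round 5: Fernhollow=28 Greywater=25 Juniper=27 → close Fernhollow (overflow 20)
  28÷2 = 14 each, +1 to first 0
Round 6: Greywater=39 Juniper=41 → close Juniper (overflow 32)
  41÷1 = 41 each, +1 to first 0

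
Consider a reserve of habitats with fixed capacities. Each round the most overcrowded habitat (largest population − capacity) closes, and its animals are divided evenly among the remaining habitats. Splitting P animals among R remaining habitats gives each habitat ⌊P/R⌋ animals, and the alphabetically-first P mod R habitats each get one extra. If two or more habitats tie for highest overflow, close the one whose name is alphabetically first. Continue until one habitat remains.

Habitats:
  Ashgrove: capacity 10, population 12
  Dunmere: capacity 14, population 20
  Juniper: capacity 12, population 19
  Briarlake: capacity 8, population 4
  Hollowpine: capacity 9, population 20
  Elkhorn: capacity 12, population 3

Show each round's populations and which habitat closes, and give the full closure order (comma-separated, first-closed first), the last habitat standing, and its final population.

Round 1: Ashgrove=12 Briarlake=4 Dunmere=20 Elkhorn=3 Hollowpine=20 Juniper=19 → close Hollowpine (overflow 11)
  20÷5 = 4 each, +1 to first 0
Round 2: Ashgrove=16 Briarlake=8 Dunmere=24 Elkhorn=7 Juniper=23 → close Juniper (overflow 11)
  23÷4 = 5 each, +1 to first 3
Round 3: Ashgrove=22 Briarlake=14 Dunmere=30 Elkhorn=12 → close Dunmere (overflow 16)
  30÷3 = 10 each, +1 to first 0
Round 4: Ashgrove=32 Briarlake=24 Elkhorn=22 → close Ashgrove (overflow 22)
  32÷2 = 16 each, +1 to first 0
Round 5: Briarlake=40 Elkhorn=38 → close Briarlake (overflow 32)
  40÷1 = 40 each, +1 to first 0

Closure order: Hollowpine, Juniper, Dunmere, Ashgrove, Briarlake
Last habitat: Elkhorn with 78 animals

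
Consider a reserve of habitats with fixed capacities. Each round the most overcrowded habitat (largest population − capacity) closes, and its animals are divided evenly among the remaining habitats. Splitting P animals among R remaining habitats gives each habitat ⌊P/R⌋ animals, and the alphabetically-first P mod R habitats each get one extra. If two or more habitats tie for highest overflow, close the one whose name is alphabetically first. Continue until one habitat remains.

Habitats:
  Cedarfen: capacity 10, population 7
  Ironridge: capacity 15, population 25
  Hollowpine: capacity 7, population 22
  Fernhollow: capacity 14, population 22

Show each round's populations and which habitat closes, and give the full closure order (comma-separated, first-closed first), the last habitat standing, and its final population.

Round 1: Cedarfen=7 Fernhollow=22 Hollowpine=22 Ironridge=25 → close Hollowpine (overflow 15)
  22÷3 = 7 each, +1 to first 1
Round 2: Cedarfen=15 Fernhollow=29 Ironridge=32 → close Ironridge (overflow 17)
  32÷2 = 16 each, +1 to first 0
Round 3: Cedarfen=31 Fernhollow=45 → close Fernhollow (overflow 31)
  45÷1 = 45 each, +1 to first 0

Closure order: Hollowpine, Ironridge, Fernhollow
Last habitat: Cedarfen with 76 animals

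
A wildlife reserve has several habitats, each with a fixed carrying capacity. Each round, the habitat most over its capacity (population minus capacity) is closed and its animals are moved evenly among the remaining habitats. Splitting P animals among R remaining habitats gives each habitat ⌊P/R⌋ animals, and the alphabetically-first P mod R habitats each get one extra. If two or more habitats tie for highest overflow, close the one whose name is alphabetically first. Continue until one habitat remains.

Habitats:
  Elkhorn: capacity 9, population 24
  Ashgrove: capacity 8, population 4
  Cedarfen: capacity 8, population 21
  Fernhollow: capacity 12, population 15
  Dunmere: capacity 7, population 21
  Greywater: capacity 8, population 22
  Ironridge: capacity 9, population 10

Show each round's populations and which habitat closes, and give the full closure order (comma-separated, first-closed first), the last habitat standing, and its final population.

Round 1: Ashgrove=4 Cedarfen=21 Dunmere=21 Elkhorn=24 Fernhollow=15 Greywater=22 Ironridge=10 → close Elkhorn (overflow 15)
  24÷6 = 4 each, +1 to first 0
Round 2: Ashgrove=8 Cedarfen=25 Dunmere=25 Fernhollow=19 Greywater=26 Ironridge=14 → close Dunmere (overflow 18)
  25÷5 = 5 each, +1 to first 0
Round 3: Ashgrove=13 Cedarfen=30 Fernhollow=24 Greywater=31 Ironridge=19 → close Greywater (overflow 23)
  31÷4 = 7 each, +1 to first 3
Round 4: Ashgrove=21 Cedarfen=38 Fernhollow=32 Ironridge=26 → close Cedarfen (overflow 30)
  38÷3 = 12 each, +1 to first 2
Round 5: Ashgrove=34 Fernhollow=45 Ironridge=38 → close Fernhollow (overflow 33)
  45÷2 = 22 each, +1 to first 1
Round 6: Ashgrove=57 Ironridge=60 → close Ironridge (overflow 51)
  60÷1 = 60 each, +1 to first 0

Closure order: Elkhorn, Dunmere, Greywater, Cedarfen, Fernhollow, Ironridge
Last habitat: Ashgrove with 117 animals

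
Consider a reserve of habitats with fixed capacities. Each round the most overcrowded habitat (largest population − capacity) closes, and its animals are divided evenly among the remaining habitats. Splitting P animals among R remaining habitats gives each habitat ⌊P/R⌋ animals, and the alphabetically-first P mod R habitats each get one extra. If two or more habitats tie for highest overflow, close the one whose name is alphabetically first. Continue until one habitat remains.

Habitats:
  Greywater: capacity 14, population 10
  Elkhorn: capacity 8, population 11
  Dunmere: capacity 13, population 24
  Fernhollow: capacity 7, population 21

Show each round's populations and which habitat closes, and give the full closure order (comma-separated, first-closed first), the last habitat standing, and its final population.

Closure order: Fernhollow, Dunmere, Elkhorn
Last habitat: Greywater with 66 animals

Round 1: Dunmere=24 Elkhorn=11 Fernhollow=21 Greywater=10 → close Fernhollow (overflow 14)
  21÷3 = 7 each, +1 to first 0
Round 2: Dunmere=31 Elkhorn=18 Greywater=17 → close Dunmere (overflow 18)
  31÷2 = 15 each, +1 to first 1
Round 3: Elkhorn=34 Greywater=32 → close Elkhorn (overflow 26)
  34÷1 = 34 each, +1 to first 0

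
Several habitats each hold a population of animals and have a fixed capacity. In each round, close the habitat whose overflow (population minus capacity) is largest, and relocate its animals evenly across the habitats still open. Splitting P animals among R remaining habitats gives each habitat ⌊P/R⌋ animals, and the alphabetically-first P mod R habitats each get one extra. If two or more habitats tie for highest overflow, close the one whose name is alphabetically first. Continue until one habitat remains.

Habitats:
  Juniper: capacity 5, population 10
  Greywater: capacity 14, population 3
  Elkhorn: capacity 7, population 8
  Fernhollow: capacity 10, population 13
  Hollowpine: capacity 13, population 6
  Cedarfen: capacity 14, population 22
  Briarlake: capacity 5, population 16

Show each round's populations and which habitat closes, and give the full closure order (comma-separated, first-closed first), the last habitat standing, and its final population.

Round 1: Briarlake=16 Cedarfen=22 Elkhorn=8 Fernhollow=13 Greywater=3 Hollowpine=6 Juniper=10 → close Briarlake (overflow 11)
  16÷6 = 2 each, +1 to first 4
Round 2: Cedarfen=25 Elkhorn=11 Fernhollow=16 Greywater=6 Hollowpine=8 Juniper=12 → close Cedarfen (overflow 11)
  25÷5 = 5 each, +1 to first 0
Round 3: Elkhorn=16 Fernhollow=21 Greywater=11 Hollowpine=13 Juniper=17 → close Juniper (overflow 12)
  17÷4 = 4 each, +1 to first 1
Round 4: Elkhorn=21 Fernhollow=25 Greywater=15 Hollowpine=17 → close Fernhollow (overflow 15)
  25÷3 = 8 each, +1 to first 1
Round 5: Elkhorn=30 Greywater=23 Hollowpine=25 → close Elkhorn (overflow 23)
  30÷2 = 15 each, +1 to first 0
Round 6: Greywater=38 Hollowpine=40 → close Hollowpine (overflow 27)
  40÷1 = 40 each, +1 to first 0

Closure order: Briarlake, Cedarfen, Juniper, Fernhollow, Elkhorn, Hollowpine
Last habitat: Greywater with 78 animals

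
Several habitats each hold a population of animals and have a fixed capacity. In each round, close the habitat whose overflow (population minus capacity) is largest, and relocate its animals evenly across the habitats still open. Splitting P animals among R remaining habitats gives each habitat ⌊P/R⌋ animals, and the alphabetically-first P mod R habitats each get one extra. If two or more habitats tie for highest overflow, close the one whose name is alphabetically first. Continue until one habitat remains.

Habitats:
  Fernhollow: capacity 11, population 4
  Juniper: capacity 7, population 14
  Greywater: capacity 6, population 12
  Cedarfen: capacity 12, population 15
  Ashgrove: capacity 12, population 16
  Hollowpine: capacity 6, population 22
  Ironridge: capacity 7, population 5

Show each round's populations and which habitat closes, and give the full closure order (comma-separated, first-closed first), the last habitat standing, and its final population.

Round 1: Ashgrove=16 Cedarfen=15 Fernhollow=4 Greywater=12 Hollowpine=22 Ironridge=5 Juniper=14 → close Hollowpine (overflow 16)
  22÷6 = 3 each, +1 to first 4
Round 2: Ashgrove=20 Cedarfen=19 Fernhollow=8 Greywater=16 Ironridge=8 Juniper=17 → close Greywater (overflow 10)
  16÷5 = 3 each, +1 to first 1
Round 3: Ashgrove=24 Cedarfen=22 Fernhollow=11 Ironridge=11 Juniper=20 → close Juniper (overflow 13)
  20÷4 = 5 each, +1 to first 0
Round 4: Ashgrove=29 Cedarfen=27 Fernhollow=16 Ironridge=16 → close Ashgrove (overflow 17)
  29÷3 = 9 each, +1 to first 2
Round 5: Cedarfen=37 Fernhollow=26 Ironridge=25 → close Cedarfen (overflow 25)
  37÷2 = 18 each, +1 to first 1
Round 6: Fernhollow=45 Ironridge=43 → close Ironridge (overflow 36)
  43÷1 = 43 each, +1 to first 0

Closure order: Hollowpine, Greywater, Juniper, Ashgrove, Cedarfen, Ironridge
Last habitat: Fernhollow with 88 animals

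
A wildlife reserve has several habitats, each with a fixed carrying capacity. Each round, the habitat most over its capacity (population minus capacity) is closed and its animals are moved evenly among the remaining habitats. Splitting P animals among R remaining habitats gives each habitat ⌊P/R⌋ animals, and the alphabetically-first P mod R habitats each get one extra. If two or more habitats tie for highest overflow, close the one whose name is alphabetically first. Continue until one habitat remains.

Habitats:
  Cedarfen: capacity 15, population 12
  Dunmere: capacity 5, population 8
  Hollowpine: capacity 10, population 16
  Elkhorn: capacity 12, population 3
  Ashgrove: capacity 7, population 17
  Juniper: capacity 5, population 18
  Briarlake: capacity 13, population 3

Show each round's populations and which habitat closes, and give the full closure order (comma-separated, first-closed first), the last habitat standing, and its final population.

Closure order: Juniper, Ashgrove, Hollowpine, Dunmere, Cedarfen, Briarlake
Last habitat: Elkhorn with 77 animals

Round 1: Ashgrove=17 Briarlake=3 Cedarfen=12 Dunmere=8 Elkhorn=3 Hollowpine=16 Juniper=18 → close Juniper (overflow 13)
  18÷6 = 3 each, +1 to first 0
Round 2: Ashgrove=20 Briarlake=6 Cedarfen=15 Dunmere=11 Elkhorn=6 Hollowpine=19 → close Ashgrove (overflow 13)
  20÷5 = 4 each, +1 to first 0
Round 3: Briarlake=10 Cedarfen=19 Dunmere=15 Elkhorn=10 Hollowpine=23 → close Hollowpine (overflow 13)
  23÷4 = 5 each, +1 to first 3
Round 4: Briarlake=16 Cedarfen=25 Dunmere=21 Elkhorn=15 → close Dunmere (overflow 16)
  21÷3 = 7 each, +1 to first 0
Round 5: Briarlake=23 Cedarfen=32 Elkhorn=22 → close Cedarfen (overflow 17)
  32÷2 = 16 each, +1 to first 0
Round 6: Briarlake=39 Elkhorn=38 → close Briarlake (overflow 26)
  39÷1 = 39 each, +1 to first 0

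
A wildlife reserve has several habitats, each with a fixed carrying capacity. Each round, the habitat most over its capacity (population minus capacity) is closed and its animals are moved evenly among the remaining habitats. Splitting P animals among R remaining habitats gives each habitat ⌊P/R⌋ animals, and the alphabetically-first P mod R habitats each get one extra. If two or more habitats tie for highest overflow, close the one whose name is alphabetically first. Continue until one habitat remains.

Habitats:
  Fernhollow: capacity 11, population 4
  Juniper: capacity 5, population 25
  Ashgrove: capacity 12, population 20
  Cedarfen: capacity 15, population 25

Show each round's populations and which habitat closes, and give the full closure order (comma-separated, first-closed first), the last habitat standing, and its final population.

Round 1: Ashgrove=20 Cedarfen=25 Fernhollow=4 Juniper=25 → close Juniper (overflow 20)
  25÷3 = 8 each, +1 to first 1
Round 2: Ashgrove=29 Cedarfen=33 Fernhollow=12 → close Cedarfen (overflow 18)
  33÷2 = 16 each, +1 to first 1
Round 3: Ashgrove=46 Fernhollow=28 → close Ashgrove (overflow 34)
  46÷1 = 46 each, +1 to first 0

Closure order: Juniper, Cedarfen, Ashgrove
Last habitat: Fernhollow with 74 animals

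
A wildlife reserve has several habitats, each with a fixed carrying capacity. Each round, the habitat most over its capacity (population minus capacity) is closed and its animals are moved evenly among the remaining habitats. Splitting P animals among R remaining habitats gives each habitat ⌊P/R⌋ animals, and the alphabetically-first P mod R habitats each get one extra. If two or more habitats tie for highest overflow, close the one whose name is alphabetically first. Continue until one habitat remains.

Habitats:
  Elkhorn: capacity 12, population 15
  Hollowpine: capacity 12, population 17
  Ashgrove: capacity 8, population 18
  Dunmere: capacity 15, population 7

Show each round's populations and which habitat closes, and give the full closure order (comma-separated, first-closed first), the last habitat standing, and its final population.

Round 1: Ashgrove=18 Dunmere=7 Elkhorn=15 Hollowpine=17 → close Ashgrove (overflow 10)
  18÷3 = 6 each, +1 to first 0
Round 2: Dunmere=13 Elkhorn=21 Hollowpine=23 → close Hollowpine (overflow 11)
  23÷2 = 11 each, +1 to first 1
Round 3: Dunmere=25 Elkhorn=32 → close Elkhorn (overflow 20)
  32÷1 = 32 each, +1 to first 0

Closure order: Ashgrove, Hollowpine, Elkhorn
Last habitat: Dunmere with 57 animals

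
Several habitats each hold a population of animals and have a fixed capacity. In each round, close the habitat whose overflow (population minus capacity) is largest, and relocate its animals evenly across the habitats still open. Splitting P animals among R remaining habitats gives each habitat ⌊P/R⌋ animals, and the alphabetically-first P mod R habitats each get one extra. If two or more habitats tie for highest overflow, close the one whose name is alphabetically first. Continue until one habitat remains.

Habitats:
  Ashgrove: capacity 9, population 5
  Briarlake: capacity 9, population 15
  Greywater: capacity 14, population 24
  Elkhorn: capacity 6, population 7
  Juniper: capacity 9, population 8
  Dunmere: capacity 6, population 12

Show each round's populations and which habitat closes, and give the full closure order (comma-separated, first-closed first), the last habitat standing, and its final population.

Closure order: Greywater, Briarlake, Dunmere, Elkhorn, Juniper
Last habitat: Ashgrove with 71 animals

Round 1: Ashgrove=5 Briarlake=15 Dunmere=12 Elkhorn=7 Greywater=24 Juniper=8 → close Greywater (overflow 10)
  24÷5 = 4 each, +1 to first 4
Round 2: Ashgrove=10 Briarlake=20 Dunmere=17 Elkhorn=12 Juniper=12 → close Briarlake (overflow 11)
  20÷4 = 5 each, +1 to first 0
Round 3: Ashgrove=15 Dunmere=22 Elkhorn=17 Juniper=17 → close Dunmere (overflow 16)
  22÷3 = 7 each, +1 to first 1
Round 4: Ashgrove=23 Elkhorn=24 Juniper=24 → close Elkhorn (overflow 18)
  24÷2 = 12 each, +1 to first 0
Round 5: Ashgrove=35 Juniper=36 → close Juniper (overflow 27)
  36÷1 = 36 each, +1 to first 0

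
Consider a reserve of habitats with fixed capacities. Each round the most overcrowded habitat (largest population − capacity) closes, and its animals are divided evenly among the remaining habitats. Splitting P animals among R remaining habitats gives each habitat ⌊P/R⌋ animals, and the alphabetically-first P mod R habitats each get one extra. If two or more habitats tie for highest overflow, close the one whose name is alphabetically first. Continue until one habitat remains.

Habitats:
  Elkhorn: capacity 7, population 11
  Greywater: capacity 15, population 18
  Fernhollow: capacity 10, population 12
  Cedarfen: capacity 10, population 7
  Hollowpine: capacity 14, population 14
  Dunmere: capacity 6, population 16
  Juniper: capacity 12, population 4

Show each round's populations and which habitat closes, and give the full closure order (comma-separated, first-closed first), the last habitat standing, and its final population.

Closure order: Dunmere, Elkhorn, Greywater, Fernhollow, Hollowpine, Cedarfen
Last habitat: Juniper with 82 animals

Round 1: Cedarfen=7 Dunmere=16 Elkhorn=11 Fernhollow=12 Greywater=18 Hollowpine=14 Juniper=4 → close Dunmere (overflow 10)
  16÷6 = 2 each, +1 to first 4
Round 2: Cedarfen=10 Elkhorn=14 Fernhollow=15 Greywater=21 Hollowpine=16 Juniper=6 → close Elkhorn (overflow 7)
  14÷5 = 2 each, +1 to first 4
Round 3: Cedarfen=13 Fernhollow=18 Greywater=24 Hollowpine=19 Juniper=8 → close Greywater (overflow 9)
  24÷4 = 6 each, +1 to first 0
Round 4: Cedarfen=19 Fernhollow=24 Hollowpine=25 Juniper=14 → close Fernhollow (overflow 14)
  24÷3 = 8 each, +1 to first 0
Round 5: Cedarfen=27 Hollowpine=33 Juniper=22 → close Hollowpine (overflow 19)
  33÷2 = 16 each, +1 to first 1
Round 6: Cedarfen=44 Juniper=38 → close Cedarfen (overflow 34)
  44÷1 = 44 each, +1 to first 0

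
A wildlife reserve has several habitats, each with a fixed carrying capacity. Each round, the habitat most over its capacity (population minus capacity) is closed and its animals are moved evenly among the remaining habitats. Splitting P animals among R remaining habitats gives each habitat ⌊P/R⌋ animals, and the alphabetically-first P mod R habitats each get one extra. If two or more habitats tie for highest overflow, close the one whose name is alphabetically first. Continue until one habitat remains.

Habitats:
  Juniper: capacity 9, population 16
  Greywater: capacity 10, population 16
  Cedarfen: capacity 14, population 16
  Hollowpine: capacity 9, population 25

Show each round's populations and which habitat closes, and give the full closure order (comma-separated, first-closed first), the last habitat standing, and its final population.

Closure order: Hollowpine, Juniper, Greywater
Last habitat: Cedarfen with 73 animals

Round 1: Cedarfen=16 Greywater=16 Hollowpine=25 Juniper=16 → close Hollowpine (overflow 16)
  25÷3 = 8 each, +1 to first 1
Round 2: Cedarfen=25 Greywater=24 Juniper=24 → close Juniper (overflow 15)
  24÷2 = 12 each, +1 to first 0
Round 3: Cedarfen=37 Greywater=36 → close Greywater (overflow 26)
  36÷1 = 36 each, +1 to first 0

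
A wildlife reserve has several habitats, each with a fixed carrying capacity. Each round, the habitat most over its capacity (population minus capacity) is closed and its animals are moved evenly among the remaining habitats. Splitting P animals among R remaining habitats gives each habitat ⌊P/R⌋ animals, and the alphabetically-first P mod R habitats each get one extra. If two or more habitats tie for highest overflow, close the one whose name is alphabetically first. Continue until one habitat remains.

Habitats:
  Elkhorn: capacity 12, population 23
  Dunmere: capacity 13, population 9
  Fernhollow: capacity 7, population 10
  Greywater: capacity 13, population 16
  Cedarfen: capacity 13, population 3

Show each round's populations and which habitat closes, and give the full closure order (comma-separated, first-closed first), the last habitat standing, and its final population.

Closure order: Elkhorn, Fernhollow, Greywater, Dunmere
Last habitat: Cedarfen with 61 animals

Round 1: Cedarfen=3 Dunmere=9 Elkhorn=23 Fernhollow=10 Greywater=16 → close Elkhorn (overflow 11)
  23÷4 = 5 each, +1 to first 3
Round 2: Cedarfen=9 Dunmere=15 Fernhollow=16 Greywater=21 → close Fernhollow (overflow 9)
  16÷3 = 5 each, +1 to first 1
Round 3: Cedarfen=15 Dunmere=20 Greywater=26 → close Greywater (overflow 13)
  26÷2 = 13 each, +1 to first 0
Round 4: Cedarfen=28 Dunmere=33 → close Dunmere (overflow 20)
  33÷1 = 33 each, +1 to first 0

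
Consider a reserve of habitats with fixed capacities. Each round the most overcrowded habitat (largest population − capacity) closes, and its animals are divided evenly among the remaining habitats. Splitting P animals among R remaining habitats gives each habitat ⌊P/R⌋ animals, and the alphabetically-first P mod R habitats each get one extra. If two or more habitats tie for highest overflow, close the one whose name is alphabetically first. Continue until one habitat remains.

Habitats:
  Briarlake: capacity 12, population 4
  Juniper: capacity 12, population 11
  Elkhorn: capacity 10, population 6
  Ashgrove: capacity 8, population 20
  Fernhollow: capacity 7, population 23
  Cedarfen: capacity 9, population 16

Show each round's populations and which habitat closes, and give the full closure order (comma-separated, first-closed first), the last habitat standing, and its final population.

Round 1: Ashgrove=20 Briarlake=4 Cedarfen=16 Elkhorn=6 Fernhollow=23 Juniper=11 → close Fernhollow (overflow 16)
  23÷5 = 4 each, +1 to first 3
Round 2: Ashgrove=25 Briarlake=9 Cedarfen=21 Elkhorn=10 Juniper=15 → close Ashgrove (overflow 17)
  25÷4 = 6 each, +1 to first 1
Round 3: Briarlake=16 Cedarfen=27 Elkhorn=16 Juniper=21 → close Cedarfen (overflow 18)
  27÷3 = 9 each, +1 to first 0
Round 4: Briarlake=25 Elkhorn=25 Juniper=30 → close Juniper (overflow 18)
  30÷2 = 15 each, +1 to first 0
Round 5: Briarlake=40 Elkhorn=40 → close Elkhorn (overflow 30)
  40÷1 = 40 each, +1 to first 0

Closure order: Fernhollow, Ashgrove, Cedarfen, Juniper, Elkhorn
Last habitat: Briarlake with 80 animals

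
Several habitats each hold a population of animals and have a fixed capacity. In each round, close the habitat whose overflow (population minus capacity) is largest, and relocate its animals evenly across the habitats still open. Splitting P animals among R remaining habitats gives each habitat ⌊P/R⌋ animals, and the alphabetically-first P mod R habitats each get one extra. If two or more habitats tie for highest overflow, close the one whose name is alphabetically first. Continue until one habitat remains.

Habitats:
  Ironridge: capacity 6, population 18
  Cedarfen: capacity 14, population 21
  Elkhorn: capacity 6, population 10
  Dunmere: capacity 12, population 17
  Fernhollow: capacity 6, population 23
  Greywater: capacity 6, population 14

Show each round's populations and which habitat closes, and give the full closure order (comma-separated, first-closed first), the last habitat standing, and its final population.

Round 1: Cedarfen=21 Dunmere=17 Elkhorn=10 Fernhollow=23 Greywater=14 Ironridge=18 → close Fernhollow (overflow 17)
  23÷5 = 4 each, +1 to first 3
Round 2: Cedarfen=26 Dunmere=22 Elkhorn=15 Greywater=18 Ironridge=22 → close Ironridge (overflow 16)
  22÷4 = 5 each, +1 to first 2
Round 3: Cedarfen=32 Dunmere=28 Elkhorn=20 Greywater=23 → close Cedarfen (overflow 18)
  32÷3 = 10 each, +1 to first 2
Round 4: Dunmere=39 Elkhorn=31 Greywater=33 → close Dunmere (overflow 27)
  39÷2 = 19 each, +1 to first 1
Round 5: Elkhorn=51 Greywater=52 → close Greywater (overflow 46)
  52÷1 = 52 each, +1 to first 0

Closure order: Fernhollow, Ironridge, Cedarfen, Dunmere, Greywater
Last habitat: Elkhorn with 103 animals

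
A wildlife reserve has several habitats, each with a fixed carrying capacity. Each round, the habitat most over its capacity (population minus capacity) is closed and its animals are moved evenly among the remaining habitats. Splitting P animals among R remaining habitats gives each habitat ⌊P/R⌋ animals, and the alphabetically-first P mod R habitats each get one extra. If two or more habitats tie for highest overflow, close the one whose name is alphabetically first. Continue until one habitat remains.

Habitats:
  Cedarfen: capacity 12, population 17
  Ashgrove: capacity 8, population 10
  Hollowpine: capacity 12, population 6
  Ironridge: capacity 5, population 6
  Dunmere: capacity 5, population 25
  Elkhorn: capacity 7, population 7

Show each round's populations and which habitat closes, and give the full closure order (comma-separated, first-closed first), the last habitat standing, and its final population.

Closure order: Dunmere, Cedarfen, Ashgrove, Elkhorn, Ironridge
Last habitat: Hollowpine with 71 animals

Round 1: Ashgrove=10 Cedarfen=17 Dunmere=25 Elkhorn=7 Hollowpine=6 Ironridge=6 → close Dunmere (overflow 20)
  25÷5 = 5 each, +1 to first 0
Round 2: Ashgrove=15 Cedarfen=22 Elkhorn=12 Hollowpine=11 Ironridge=11 → close Cedarfen (overflow 10)
  22÷4 = 5 each, +1 to first 2
Round 3: Ashgrove=21 Elkhorn=18 Hollowpine=16 Ironridge=16 → close Ashgrove (overflow 13)
  21÷3 = 7 each, +1 to first 0
Round 4: Elkhorn=25 Hollowpine=23 Ironridge=23 → close Elkhorn (overflow 18)
  25÷2 = 12 each, +1 to first 1
Round 5: Hollowpine=36 Ironridge=35 → close Ironridge (overflow 30)
  35÷1 = 35 each, +1 to first 0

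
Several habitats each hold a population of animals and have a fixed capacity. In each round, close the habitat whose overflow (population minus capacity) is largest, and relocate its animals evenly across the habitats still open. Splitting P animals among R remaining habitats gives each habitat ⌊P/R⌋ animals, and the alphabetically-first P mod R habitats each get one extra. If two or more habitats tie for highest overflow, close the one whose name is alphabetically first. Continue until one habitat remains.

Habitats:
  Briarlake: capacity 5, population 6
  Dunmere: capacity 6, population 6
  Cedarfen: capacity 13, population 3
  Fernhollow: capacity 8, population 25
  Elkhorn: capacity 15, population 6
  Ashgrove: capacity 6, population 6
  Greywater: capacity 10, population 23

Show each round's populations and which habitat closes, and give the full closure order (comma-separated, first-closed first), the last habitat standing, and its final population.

Round 1: Ashgrove=6 Briarlake=6 Cedarfen=3 Dunmere=6 Elkhorn=6 Fernhollow=25 Greywater=23 → close Fernhollow (overflow 17)
  25÷6 = 4 each, +1 to first 1
Round 2: Ashgrove=11 Briarlake=10 Cedarfen=7 Dunmere=10 Elkhorn=10 Greywater=27 → close Greywater (overflow 17)
  27÷5 = 5 each, +1 to first 2
Round 3: Ashgrove=17 Briarlake=16 Cedarfen=12 Dunmere=15 Elkhorn=15 → close Ashgrove (overflow 11)
  17÷4 = 4 each, +1 to first 1
Round 4: Briarlake=21 Cedarfen=16 Dunmere=19 Elkhorn=19 → close Briarlake (overflow 16)
  21÷3 = 7 each, +1 to first 0
Round 5: Cedarfen=23 Dunmere=26 Elkhorn=26 → close Dunmere (overflow 20)
  26÷2 = 13 each, +1 to first 0
Round 6: Cedarfen=36 Elkhorn=39 → close Elkhorn (overflow 24)
  39÷1 = 39 each, +1 to first 0

Closure order: Fernhollow, Greywater, Ashgrove, Briarlake, Dunmere, Elkhorn
Last habitat: Cedarfen with 75 animals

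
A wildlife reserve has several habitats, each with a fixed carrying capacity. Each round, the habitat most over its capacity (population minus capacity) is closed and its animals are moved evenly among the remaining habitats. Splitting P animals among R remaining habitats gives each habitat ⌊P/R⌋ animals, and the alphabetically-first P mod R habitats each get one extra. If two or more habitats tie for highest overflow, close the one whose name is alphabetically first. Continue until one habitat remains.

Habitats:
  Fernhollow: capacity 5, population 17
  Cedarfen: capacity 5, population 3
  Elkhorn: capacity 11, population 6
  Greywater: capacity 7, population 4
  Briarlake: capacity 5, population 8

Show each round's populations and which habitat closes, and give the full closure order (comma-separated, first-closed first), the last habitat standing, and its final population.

Round 1: Briarlake=8 Cedarfen=3 Elkhorn=6 Fernhollow=17 Greywater=4 → close Fernhollow (overflow 12)
  17÷4 = 4 each, +1 to first 1
Round 2: Briarlake=13 Cedarfen=7 Elkhorn=10 Greywater=8 → close Briarlake (overflow 8)
  13÷3 = 4 each, +1 to first 1
Round 3: Cedarfen=12 Elkhorn=14 Greywater=12 → close Cedarfen (overflow 7)
  12÷2 = 6 each, +1 to first 0
Round 4: Elkhorn=20 Greywater=18 → close Greywater (overflow 11)
  18÷1 = 18 each, +1 to first 0

Closure order: Fernhollow, Briarlake, Cedarfen, Greywater
Last habitat: Elkhorn with 38 animals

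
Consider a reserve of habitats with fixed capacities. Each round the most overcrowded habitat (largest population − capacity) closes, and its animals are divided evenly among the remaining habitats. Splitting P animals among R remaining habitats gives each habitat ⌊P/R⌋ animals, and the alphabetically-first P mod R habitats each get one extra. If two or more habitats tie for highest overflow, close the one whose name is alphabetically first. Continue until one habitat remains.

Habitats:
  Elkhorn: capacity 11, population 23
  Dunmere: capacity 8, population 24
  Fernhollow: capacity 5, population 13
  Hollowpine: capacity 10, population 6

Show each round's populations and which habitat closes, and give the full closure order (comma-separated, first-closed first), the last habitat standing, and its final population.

Closure order: Dunmere, Elkhorn, Fernhollow
Last habitat: Hollowpine with 66 animals

Round 1: Dunmere=24 Elkhorn=23 Fernhollow=13 Hollowpine=6 → close Dunmere (overflow 16)
  24÷3 = 8 each, +1 to first 0
Round 2: Elkhorn=31 Fernhollow=21 Hollowpine=14 → close Elkhorn (overflow 20)
  31÷2 = 15 each, +1 to first 1
Round 3: Fernhollow=37 Hollowpine=29 → close Fernhollow (overflow 32)
  37÷1 = 37 each, +1 to first 0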